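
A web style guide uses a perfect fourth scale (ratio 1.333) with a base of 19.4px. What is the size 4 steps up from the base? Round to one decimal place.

Every step multiplies by the scale ratio.
19.4 × 1.333⁴ = 19.4 × 3.15733 ≈ 61.25

61.3px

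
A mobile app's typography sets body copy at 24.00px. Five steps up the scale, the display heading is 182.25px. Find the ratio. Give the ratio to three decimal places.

1.500

r⁵ = 182.25 / 24.00, so r = (182.25/24.00)^(1/5).
r = 7.5938^(1/5) ≈ 1.5000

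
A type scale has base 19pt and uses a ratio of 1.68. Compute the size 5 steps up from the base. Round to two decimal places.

19.0 × 1.68⁵ = 19.0 × 13.38278 ≈ 254.27

254.27pt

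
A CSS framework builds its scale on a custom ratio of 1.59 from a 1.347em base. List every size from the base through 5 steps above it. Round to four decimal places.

1.3470em, 2.1417em, 3.4054em, 5.4145em, 8.6091em, 13.6884em

Step 0: 1.347em
Step 1: 1.347 × 1.59 = 2.1417
Step 2: 1.347 × 1.59² = 3.4054
Step 3: 1.347 × 1.59³ = 5.4145
Step 4: 1.347 × 1.59⁴ = 8.6091
Step 5: 1.347 × 1.59⁵ = 13.6884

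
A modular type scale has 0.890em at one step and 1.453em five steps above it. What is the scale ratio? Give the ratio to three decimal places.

r⁵ = 1.453 / 0.890, so r = (1.453/0.890)^(1/5).
r = 1.6326^(1/5) ≈ 1.1030

1.103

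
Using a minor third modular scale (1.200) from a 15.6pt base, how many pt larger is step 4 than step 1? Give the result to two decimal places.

13.63pt

Step 1: 15.6 × 1.200 = 18.7200pt
Step 4: 15.6 × 1.200⁴ = 32.3482pt
Difference: 32.3482 − 18.7200 = 13.6282pt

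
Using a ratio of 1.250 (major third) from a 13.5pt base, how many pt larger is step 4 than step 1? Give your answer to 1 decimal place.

16.1pt

Step 1: 13.5 × 1.250 = 16.875pt
Step 4: 13.5 × 1.250⁴ = 32.959pt
Difference: 32.959 − 16.875 = 16.084pt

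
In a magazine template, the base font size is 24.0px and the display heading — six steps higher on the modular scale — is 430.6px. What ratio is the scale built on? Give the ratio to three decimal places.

1.618

r⁶ = 430.6 / 24.0, so r = (430.6/24.0)^(1/6).
r = 17.9417^(1/6) ≈ 1.6180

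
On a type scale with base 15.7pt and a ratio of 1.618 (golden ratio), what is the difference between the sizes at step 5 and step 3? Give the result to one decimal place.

Step 3: 15.7 × 1.618³ = 66.502pt
Step 5: 15.7 × 1.618⁵ = 174.097pt
Difference: 174.097 − 66.502 = 107.595pt

107.6pt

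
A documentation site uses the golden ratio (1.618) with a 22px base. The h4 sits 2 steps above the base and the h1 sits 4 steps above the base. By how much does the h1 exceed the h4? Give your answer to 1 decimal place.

93.2px

Step 2: 22.0 × 1.618² = 57.594px
Step 4: 22.0 × 1.618⁴ = 150.778px
Difference: 150.778 − 57.594 = 93.184px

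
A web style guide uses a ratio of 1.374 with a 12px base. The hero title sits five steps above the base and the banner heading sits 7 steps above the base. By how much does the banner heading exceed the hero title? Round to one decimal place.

Step 5: 12.0 × 1.374⁵ = 58.764px
Step 7: 12.0 × 1.374⁷ = 110.940px
Difference: 110.940 − 58.764 = 52.176px

52.2px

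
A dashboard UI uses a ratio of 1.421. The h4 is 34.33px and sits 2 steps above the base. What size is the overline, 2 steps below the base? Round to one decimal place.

The gap is -2 − (2) = -4 steps, so the factor is 1.421^-4.
34.33 ÷ 1.421⁴ = 34.33 ÷ 4.07733 ≈ 8.420

8.4px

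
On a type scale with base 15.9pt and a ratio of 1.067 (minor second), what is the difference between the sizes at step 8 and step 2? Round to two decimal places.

8.61pt

Step 2: 15.9 × 1.067² = 18.1020pt
Step 8: 15.9 × 1.067⁸ = 26.7124pt
Difference: 26.7124 − 18.1020 = 8.6104pt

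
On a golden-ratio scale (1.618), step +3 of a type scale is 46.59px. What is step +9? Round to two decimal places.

835.92px

46.59 × 1.618⁶ = 46.59 × 17.94201 ≈ 835.918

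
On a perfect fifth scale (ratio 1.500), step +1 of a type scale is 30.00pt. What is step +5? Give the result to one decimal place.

151.9pt

The gap is 5 − (1) = 4 steps, so the factor is 1.500^4.
30.00 × 1.500⁴ = 30.00 × 5.06250 ≈ 151.875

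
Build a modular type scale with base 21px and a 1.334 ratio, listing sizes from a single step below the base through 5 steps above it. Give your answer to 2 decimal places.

15.74px, 21.00px, 28.01px, 37.37px, 49.85px, 66.50px, 88.72px

Step -1: 21.0 ÷ 1.334 = 15.74
Step 0: 21px
Step 1: 21.0 × 1.334 = 28.01
Step 2: 21.0 × 1.334² = 37.37
Step 3: 21.0 × 1.334³ = 49.85
Step 4: 21.0 × 1.334⁴ = 66.50
Step 5: 21.0 × 1.334⁵ = 88.72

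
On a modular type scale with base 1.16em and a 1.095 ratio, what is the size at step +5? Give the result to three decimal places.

1.826em

1.16 × 1.095⁵ = 1.16 × 1.57424 ≈ 1.826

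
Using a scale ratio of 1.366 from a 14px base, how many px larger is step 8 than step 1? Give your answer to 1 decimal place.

Step 1: 14.0 × 1.366 = 19.124px
Step 8: 14.0 × 1.366⁸ = 169.720px
Difference: 169.720 − 19.124 = 150.596px

150.6px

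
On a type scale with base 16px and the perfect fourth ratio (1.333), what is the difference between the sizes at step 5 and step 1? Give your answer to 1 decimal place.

Step 1: 16.0 × 1.333 = 21.328px
Step 5: 16.0 × 1.333⁵ = 67.340px
Difference: 67.340 − 21.328 = 46.012px

46.0px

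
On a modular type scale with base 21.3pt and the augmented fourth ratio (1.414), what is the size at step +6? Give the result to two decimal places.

A modular type scale is a geometric sequence: sizeₙ = base × rⁿ.
21.3 × 1.414⁶ = 21.3 × 7.99275 ≈ 170.25

170.25pt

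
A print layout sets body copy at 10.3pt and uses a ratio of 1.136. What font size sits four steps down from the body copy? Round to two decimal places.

6.18pt

10.3 ÷ 1.136⁴ = 10.3 ÷ 1.66538 ≈ 6.18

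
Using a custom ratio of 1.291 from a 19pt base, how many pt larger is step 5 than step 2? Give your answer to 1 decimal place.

Step 2: 19.0 × 1.291² = 31.667pt
Step 5: 19.0 × 1.291⁵ = 68.137pt
Difference: 68.137 − 31.667 = 36.470pt

36.5pt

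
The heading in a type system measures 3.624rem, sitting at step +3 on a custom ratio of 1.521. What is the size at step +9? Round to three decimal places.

44.871rem

3.624 × 1.521⁶ = 3.624 × 12.38156 ≈ 44.871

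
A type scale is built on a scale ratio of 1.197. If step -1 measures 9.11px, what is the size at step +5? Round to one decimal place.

26.8px

Moving from step -1 to step +5 is 6 steps up, so multiply by r⁶.
9.11 × 1.197⁶ = 9.11 × 2.94147 ≈ 26.797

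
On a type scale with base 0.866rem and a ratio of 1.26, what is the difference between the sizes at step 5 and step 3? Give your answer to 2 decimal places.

Step 3: 0.866 × 1.26³ = 1.7323rem
Step 5: 0.866 × 1.26⁵ = 2.7502rem
Difference: 2.7502 − 1.7323 = 1.0179rem

1.02rem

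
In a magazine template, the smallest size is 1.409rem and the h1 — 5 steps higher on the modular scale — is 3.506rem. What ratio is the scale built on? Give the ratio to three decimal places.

1.200

r⁵ = 3.506 / 1.409, so r = (3.506/1.409)^(1/5).
r = 2.4883^(1/5) ≈ 1.2000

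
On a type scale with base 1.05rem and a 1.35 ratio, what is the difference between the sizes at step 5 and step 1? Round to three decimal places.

3.291rem

Step 1: 1.05 × 1.35 = 1.41750rem
Step 5: 1.05 × 1.35⁵ = 4.70824rem
Difference: 4.70824 − 1.41750 = 3.29074rem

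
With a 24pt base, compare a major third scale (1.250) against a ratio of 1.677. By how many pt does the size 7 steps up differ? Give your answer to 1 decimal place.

780.8pt

Major third: 24.0 × 1.250⁷ = 114.441pt
At 1.677: 24.0 × 1.677⁷ = 895.247pt
Difference: 895.247 − 114.441 = 780.806pt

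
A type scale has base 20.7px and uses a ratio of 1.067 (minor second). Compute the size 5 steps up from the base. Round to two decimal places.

28.63px

Every step multiplies by the scale ratio.
20.7 × 1.067⁵ = 20.7 × 1.38300 ≈ 28.63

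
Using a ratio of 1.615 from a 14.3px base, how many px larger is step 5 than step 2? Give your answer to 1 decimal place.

119.8px

Step 2: 14.3 × 1.615² = 37.298px
Step 5: 14.3 × 1.615⁵ = 157.108px
Difference: 157.108 − 37.298 = 119.810px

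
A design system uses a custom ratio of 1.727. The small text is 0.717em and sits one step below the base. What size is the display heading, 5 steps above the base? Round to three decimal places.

The gap is 5 − (-1) = 6 steps, so the factor is 1.727^6.
0.717 × 1.727⁶ = 0.717 × 26.53102 ≈ 19.023

19.023em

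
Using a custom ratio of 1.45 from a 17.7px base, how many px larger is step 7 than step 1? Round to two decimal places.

Step 1: 17.7 × 1.45 = 25.6650px
Step 7: 17.7 × 1.45⁷ = 238.5334px
Difference: 238.5334 − 25.6650 = 212.8684px

212.87px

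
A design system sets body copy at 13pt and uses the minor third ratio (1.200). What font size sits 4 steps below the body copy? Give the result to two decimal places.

6.27pt

Each step on a modular scale multiplies by the ratio, so the size n steps from the base is base × ratioⁿ.
13.0 ÷ 1.200⁴ = 13.0 ÷ 2.07360 ≈ 6.27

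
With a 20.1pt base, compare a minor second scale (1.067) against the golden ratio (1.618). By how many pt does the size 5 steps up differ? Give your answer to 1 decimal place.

195.1pt

Minor second: 20.1 × 1.067⁵ = 27.798pt
Golden ratio: 20.1 × 1.618⁵ = 222.889pt
Difference: 222.889 − 27.798 = 195.091pt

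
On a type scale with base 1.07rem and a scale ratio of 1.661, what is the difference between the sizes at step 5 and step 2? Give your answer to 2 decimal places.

10.58rem

Step 2: 1.07 × 1.661² = 2.9520rem
Step 5: 1.07 × 1.661⁵ = 13.5279rem
Difference: 13.5279 − 2.9520 = 10.5759rem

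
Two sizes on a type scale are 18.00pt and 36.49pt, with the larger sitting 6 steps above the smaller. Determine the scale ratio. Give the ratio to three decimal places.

1.125

r⁶ = 36.49 / 18.00, so r = (36.49/18.00)^(1/6).
r = 2.0272^(1/6) ≈ 1.1250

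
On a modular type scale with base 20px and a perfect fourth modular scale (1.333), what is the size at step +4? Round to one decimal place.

63.1px

A modular type scale is a geometric sequence: sizeₙ = base × rⁿ.
20.0 × 1.333⁴ = 20.0 × 3.15733 ≈ 63.15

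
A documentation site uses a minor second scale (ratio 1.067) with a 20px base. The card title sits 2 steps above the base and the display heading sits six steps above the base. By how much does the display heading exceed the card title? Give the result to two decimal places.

6.74px

Step 2: 20.0 × 1.067² = 22.7698px
Step 6: 20.0 × 1.067⁶ = 29.5132px
Difference: 29.5132 − 22.7698 = 6.7434px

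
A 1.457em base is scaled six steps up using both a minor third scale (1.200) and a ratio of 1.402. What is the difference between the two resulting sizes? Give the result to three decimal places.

Minor third: 1.457 × 1.200⁶ = 4.35058em
At 1.402: 1.457 × 1.402⁶ = 11.06490em
Difference: 11.06490 − 4.35058 = 6.71432em

6.714em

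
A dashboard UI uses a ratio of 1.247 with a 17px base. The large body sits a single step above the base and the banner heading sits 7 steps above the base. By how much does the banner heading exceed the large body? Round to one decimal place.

58.5px

Step 1: 17.0 × 1.247 = 21.199px
Step 7: 17.0 × 1.247⁷ = 79.710px
Difference: 79.710 − 21.199 = 58.511px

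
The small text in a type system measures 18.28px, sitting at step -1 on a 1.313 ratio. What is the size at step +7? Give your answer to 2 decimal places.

The gap is 7 − (-1) = 8 steps, so the factor is 1.313^8.
18.28 × 1.313⁸ = 18.28 × 8.83319 ≈ 161.471

161.47px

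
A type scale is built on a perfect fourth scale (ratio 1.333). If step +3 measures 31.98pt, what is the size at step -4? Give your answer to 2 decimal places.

4.28pt

31.98 ÷ 1.333⁷ = 31.98 ÷ 7.47844 ≈ 4.276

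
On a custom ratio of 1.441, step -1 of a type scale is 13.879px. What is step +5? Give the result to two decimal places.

124.26px

Moving from step -1 to step +5 is 6 steps up, so multiply by r⁶.
13.879 × 1.441⁶ = 13.879 × 8.95332 ≈ 124.263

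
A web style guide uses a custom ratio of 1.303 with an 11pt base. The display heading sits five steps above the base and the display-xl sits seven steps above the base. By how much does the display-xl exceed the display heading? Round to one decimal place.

Step 5: 11.0 × 1.303⁵ = 41.316pt
Step 7: 11.0 × 1.303⁷ = 70.146pt
Difference: 70.146 − 41.316 = 28.830pt

28.8pt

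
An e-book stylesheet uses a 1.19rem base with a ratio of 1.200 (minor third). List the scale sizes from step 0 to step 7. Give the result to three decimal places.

1.190rem, 1.428rem, 1.714rem, 2.056rem, 2.468rem, 2.961rem, 3.553rem, 4.264rem

Step 0: 1.19rem
Step 1: 1.19 × 1.200 = 1.428
Step 2: 1.19 × 1.200² = 1.714
Step 3: 1.19 × 1.200³ = 2.056
Step 4: 1.19 × 1.200⁴ = 2.468
Step 5: 1.19 × 1.200⁵ = 2.961
Step 6: 1.19 × 1.200⁶ = 3.553
Step 7: 1.19 × 1.200⁷ = 4.264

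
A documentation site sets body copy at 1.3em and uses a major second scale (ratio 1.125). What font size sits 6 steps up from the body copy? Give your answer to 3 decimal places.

2.635em

Every step multiplies by the scale ratio.
1.3 × 1.125⁶ = 1.3 × 2.02729 ≈ 2.635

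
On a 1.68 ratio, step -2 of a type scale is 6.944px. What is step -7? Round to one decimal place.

0.5px

The gap is -7 − (-2) = -5 steps, so the factor is 1.68^-5.
6.944 ÷ 1.68⁵ = 6.944 ÷ 13.38278 ≈ 0.519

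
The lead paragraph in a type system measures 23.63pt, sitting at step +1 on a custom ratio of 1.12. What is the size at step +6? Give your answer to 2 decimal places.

23.63 × 1.12⁵ = 23.63 × 1.76234 ≈ 41.644

41.64pt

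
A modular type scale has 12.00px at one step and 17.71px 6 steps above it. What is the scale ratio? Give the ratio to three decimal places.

1.067

r⁶ = 17.71 / 12.00, so r = (17.71/12.00)^(1/6).
r = 1.4758^(1/6) ≈ 1.0670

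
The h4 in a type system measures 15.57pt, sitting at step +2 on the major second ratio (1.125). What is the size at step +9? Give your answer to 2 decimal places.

Moving from step +2 to step +9 is 7 steps up, so multiply by r⁷.
15.57 × 1.125⁷ = 15.57 × 2.28070 ≈ 35.510

35.51pt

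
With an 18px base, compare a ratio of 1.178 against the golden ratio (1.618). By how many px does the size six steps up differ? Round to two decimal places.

At 1.178: 18.0 × 1.178⁶ = 48.0999px
Golden ratio: 18.0 × 1.618⁶ = 322.9562px
Difference: 322.9562 − 48.0999 = 274.8563px

274.86px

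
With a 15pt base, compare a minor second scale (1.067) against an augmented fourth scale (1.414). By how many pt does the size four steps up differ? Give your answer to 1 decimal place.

Minor second: 15.0 × 1.067⁴ = 19.442pt
Augmented fourth: 15.0 × 1.414⁴ = 59.964pt
Difference: 59.964 − 19.442 = 40.522pt

40.5pt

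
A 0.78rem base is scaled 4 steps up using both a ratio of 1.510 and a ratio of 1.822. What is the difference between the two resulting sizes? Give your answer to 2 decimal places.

4.54rem

At 1.510: 0.78 × 1.510⁴ = 4.0551rem
At 1.822: 0.78 × 1.822⁴ = 8.5958rem
Difference: 8.5958 − 4.0551 = 4.5407rem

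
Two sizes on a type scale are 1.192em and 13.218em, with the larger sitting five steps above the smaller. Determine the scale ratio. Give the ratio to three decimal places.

The ratio satisfies 1.192 × r⁵ = 13.218, so r = (13.218 / 1.192)^(1/5).
r = 11.0889^(1/5) ≈ 1.6180

1.618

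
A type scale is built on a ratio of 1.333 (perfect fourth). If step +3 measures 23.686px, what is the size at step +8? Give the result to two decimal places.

Moving from step +3 to step +8 is 5 steps up, so multiply by r⁵.
23.686 × 1.333⁵ = 23.686 × 4.20873 ≈ 99.688

99.69px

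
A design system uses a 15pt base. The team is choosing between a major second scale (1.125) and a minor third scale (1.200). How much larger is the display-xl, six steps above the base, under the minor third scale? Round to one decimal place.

Major second: 15.0 × 1.125⁶ = 30.409pt
Minor third: 15.0 × 1.200⁶ = 44.790pt
Difference: 44.790 − 30.409 = 14.381pt

14.4pt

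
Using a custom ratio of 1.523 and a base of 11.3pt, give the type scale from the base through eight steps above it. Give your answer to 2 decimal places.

11.30pt, 17.21pt, 26.21pt, 39.92pt, 60.80pt, 92.59pt, 141.02pt, 214.77pt, 327.10pt

Step 0: 11.3pt
Step 1: 11.3 × 1.523 = 17.21
Step 2: 11.3 × 1.523² = 26.21
Step 3: 11.3 × 1.523³ = 39.92
Step 4: 11.3 × 1.523⁴ = 60.80
Step 5: 11.3 × 1.523⁵ = 92.59
Step 6: 11.3 × 1.523⁶ = 141.02
Step 7: 11.3 × 1.523⁷ = 214.77
Step 8: 11.3 × 1.523⁸ = 327.10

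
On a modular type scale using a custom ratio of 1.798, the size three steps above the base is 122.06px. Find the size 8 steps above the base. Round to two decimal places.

2293.62px

122.06 × 1.798⁵ = 122.06 × 18.79094 ≈ 2293.622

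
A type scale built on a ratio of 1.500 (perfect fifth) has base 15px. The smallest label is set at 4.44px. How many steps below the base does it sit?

1.500ⁿ = 15 / 4.44 = 3.3784
n = ln(3.3784) / ln(1.500) = 1.2174 / 0.4055 ≈ 3.00

3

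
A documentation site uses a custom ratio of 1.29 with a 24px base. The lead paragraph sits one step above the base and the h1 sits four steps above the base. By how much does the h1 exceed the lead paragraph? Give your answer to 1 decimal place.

Step 1: 24.0 × 1.29 = 30.960px
Step 4: 24.0 × 1.29⁴ = 66.461px
Difference: 66.461 − 30.960 = 35.501px

35.5px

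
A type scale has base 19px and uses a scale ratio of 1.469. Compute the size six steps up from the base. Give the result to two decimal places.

190.93px

Each step on a modular scale multiplies by the ratio, so the size n steps from the base is base × ratioⁿ.
19.0 × 1.469⁶ = 19.0 × 10.04918 ≈ 190.93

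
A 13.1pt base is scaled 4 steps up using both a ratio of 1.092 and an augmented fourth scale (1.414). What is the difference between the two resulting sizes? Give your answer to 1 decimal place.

33.7pt

At 1.092: 13.1 × 1.092⁴ = 18.628pt
Augmented fourth: 13.1 × 1.414⁴ = 52.368pt
Difference: 52.368 − 18.628 = 33.740pt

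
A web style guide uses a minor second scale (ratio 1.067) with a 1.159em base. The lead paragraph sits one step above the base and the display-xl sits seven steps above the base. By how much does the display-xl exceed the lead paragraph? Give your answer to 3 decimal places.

0.588em

Step 1: 1.159 × 1.067 = 1.23665em
Step 7: 1.159 × 1.067⁷ = 1.82488em
Difference: 1.82488 − 1.23665 = 0.58823em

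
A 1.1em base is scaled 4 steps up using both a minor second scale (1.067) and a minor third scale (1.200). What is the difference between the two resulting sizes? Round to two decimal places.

0.86em

Minor second: 1.1 × 1.067⁴ = 1.4258em
Minor third: 1.1 × 1.200⁴ = 2.2810em
Difference: 2.2810 − 1.4258 = 0.8552em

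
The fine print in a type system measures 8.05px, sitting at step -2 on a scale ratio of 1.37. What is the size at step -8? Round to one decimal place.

8.05 ÷ 1.37⁶ = 8.05 ÷ 6.61186 ≈ 1.218

1.2px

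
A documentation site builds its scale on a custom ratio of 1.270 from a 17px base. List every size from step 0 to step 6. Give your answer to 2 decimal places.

17.00px, 21.59px, 27.42px, 34.82px, 44.22px, 56.17px, 71.33px

Step 0: 17px
Step 1: 17.0 × 1.270 = 21.59
Step 2: 17.0 × 1.270² = 27.42
Step 3: 17.0 × 1.270³ = 34.82
Step 4: 17.0 × 1.270⁴ = 44.22
Step 5: 17.0 × 1.270⁵ = 56.17
Step 6: 17.0 × 1.270⁶ = 71.33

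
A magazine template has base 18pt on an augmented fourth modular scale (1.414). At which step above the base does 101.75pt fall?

1.414ⁿ = 101.75 / 18 = 5.6528
n = ln(5.6528) / ln(1.414) = 1.7321 / 0.3464 ≈ 5.00

5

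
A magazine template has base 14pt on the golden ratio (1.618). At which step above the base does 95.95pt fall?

4

1.618ⁿ = 95.95 / 14 = 6.8536
n = ln(6.8536) / ln(1.618) = 1.9248 / 0.4812 ≈ 4.00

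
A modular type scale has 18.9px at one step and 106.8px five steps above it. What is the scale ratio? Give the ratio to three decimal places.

r⁵ = 106.8 / 18.9, so r = (106.8/18.9)^(1/5).
r = 5.6508^(1/5) ≈ 1.4139

1.414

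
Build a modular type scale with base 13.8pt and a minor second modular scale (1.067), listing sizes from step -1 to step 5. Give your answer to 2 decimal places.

12.93pt, 13.80pt, 14.72pt, 15.71pt, 16.76pt, 17.89pt, 19.09pt

Step -1: 13.8 ÷ 1.067 = 12.93
Step 0: 13.8pt
Step 1: 13.8 × 1.067 = 14.72
Step 2: 13.8 × 1.067² = 15.71
Step 3: 13.8 × 1.067³ = 16.76
Step 4: 13.8 × 1.067⁴ = 17.89
Step 5: 13.8 × 1.067⁵ = 19.09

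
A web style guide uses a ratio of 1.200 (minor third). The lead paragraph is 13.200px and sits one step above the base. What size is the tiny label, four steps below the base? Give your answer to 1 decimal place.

The gap is -4 − (1) = -5 steps, so the factor is 1.200^-5.
13.200 ÷ 1.200⁵ = 13.200 ÷ 2.48832 ≈ 5.305

5.3px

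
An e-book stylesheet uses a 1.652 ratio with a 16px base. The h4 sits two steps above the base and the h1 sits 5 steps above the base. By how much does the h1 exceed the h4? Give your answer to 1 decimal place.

Step 2: 16.0 × 1.652² = 43.666px
Step 5: 16.0 × 1.652⁵ = 196.866px
Difference: 196.866 − 43.666 = 153.200px

153.2px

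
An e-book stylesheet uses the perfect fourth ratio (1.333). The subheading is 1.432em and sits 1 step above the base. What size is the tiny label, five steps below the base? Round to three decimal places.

Moving from step +1 to step -5 is 6 steps down, so divide by r⁶.
1.432 ÷ 1.333⁶ = 1.432 ÷ 5.61023 ≈ 0.255

0.255em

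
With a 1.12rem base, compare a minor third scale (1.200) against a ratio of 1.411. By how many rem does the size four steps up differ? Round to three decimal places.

2.117rem

Minor third: 1.12 × 1.200⁴ = 2.32243rem
At 1.411: 1.12 × 1.411⁴ = 4.43942rem
Difference: 4.43942 − 2.32243 = 2.11699rem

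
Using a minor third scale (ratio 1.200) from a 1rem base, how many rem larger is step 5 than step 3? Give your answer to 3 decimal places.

0.760rem

Step 3: 1.0 × 1.200³ = 1.72800rem
Step 5: 1.0 × 1.200⁵ = 2.48832rem
Difference: 2.48832 − 1.72800 = 0.76032rem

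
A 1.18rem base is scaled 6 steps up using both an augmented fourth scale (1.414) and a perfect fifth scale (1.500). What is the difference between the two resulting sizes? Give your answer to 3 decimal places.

Augmented fourth: 1.18 × 1.414⁶ = 9.43145rem
Perfect fifth: 1.18 × 1.500⁶ = 13.44094rem
Difference: 13.44094 − 9.43145 = 4.00949rem

4.009rem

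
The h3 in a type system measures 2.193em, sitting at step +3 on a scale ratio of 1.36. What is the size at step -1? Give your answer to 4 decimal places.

2.193 ÷ 1.36⁴ = 2.193 ÷ 3.42102 ≈ 0.6410

0.6410em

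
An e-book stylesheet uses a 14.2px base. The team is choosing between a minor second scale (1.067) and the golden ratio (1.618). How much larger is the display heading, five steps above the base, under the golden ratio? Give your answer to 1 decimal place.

137.8px

Minor second: 14.2 × 1.067⁵ = 19.639px
Golden ratio: 14.2 × 1.618⁵ = 157.464px
Difference: 157.464 − 19.639 = 137.825px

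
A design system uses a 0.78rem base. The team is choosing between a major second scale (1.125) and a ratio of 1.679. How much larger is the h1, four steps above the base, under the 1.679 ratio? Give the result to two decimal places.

4.95rem

Major second: 0.78 × 1.125⁴ = 1.2494rem
At 1.679: 0.78 × 1.679⁴ = 6.1987rem
Difference: 6.1987 − 1.2494 = 4.9493rem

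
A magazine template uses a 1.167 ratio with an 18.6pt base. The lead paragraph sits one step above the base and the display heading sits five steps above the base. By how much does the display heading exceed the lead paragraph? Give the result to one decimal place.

18.6pt

Step 1: 18.6 × 1.167 = 21.706pt
Step 5: 18.6 × 1.167⁵ = 40.259pt
Difference: 40.259 − 21.706 = 18.553pt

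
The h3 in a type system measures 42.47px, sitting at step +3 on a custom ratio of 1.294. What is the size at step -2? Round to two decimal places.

The gap is -2 − (3) = -5 steps, so the factor is 1.294^-5.
42.47 ÷ 1.294⁵ = 42.47 ÷ 3.62803 ≈ 11.706

11.71px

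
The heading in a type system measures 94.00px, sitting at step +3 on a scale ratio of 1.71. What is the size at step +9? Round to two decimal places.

Moving from step +3 to step +9 is 6 steps up, so multiply by r⁶.
94.00 × 1.71⁶ = 94.00 × 25.00211 ≈ 2350.198

2350.20px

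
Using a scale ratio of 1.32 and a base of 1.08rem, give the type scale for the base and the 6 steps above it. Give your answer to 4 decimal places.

1.0800rem, 1.4256rem, 1.8818rem, 2.4840rem, 3.2788rem, 4.3281rem, 5.7130rem

Step 0: 1.08rem
Step 1: 1.08 × 1.32 = 1.4256
Step 2: 1.08 × 1.32² = 1.8818
Step 3: 1.08 × 1.32³ = 2.4840
Step 4: 1.08 × 1.32⁴ = 3.2788
Step 5: 1.08 × 1.32⁵ = 4.3281
Step 6: 1.08 × 1.32⁶ = 5.7130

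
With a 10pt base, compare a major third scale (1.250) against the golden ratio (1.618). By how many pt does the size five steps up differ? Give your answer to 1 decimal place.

80.4pt

Major third: 10.0 × 1.250⁵ = 30.518pt
Golden ratio: 10.0 × 1.618⁵ = 110.890pt
Difference: 110.890 − 30.518 = 80.372pt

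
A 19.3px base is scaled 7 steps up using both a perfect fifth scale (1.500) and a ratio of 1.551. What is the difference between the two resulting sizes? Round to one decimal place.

87.0px

Perfect fifth: 19.3 × 1.500⁷ = 329.759px
At 1.551: 19.3 × 1.551⁷ = 416.716px
Difference: 416.716 − 329.759 = 86.957px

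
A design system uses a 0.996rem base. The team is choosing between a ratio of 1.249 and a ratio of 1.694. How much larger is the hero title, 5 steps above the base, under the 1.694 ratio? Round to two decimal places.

10.87rem

At 1.249: 0.996 × 1.249⁵ = 3.0274rem
At 1.694: 0.996 × 1.694⁵ = 13.8940rem
Difference: 13.8940 − 3.0274 = 10.8666rem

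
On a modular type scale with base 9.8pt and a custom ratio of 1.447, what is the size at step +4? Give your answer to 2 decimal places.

42.96pt

A modular type scale is a geometric sequence: sizeₙ = base × rⁿ.
9.8 × 1.447⁴ = 9.8 × 4.38404 ≈ 42.96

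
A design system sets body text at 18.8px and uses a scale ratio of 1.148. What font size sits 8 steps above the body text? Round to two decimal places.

18.8 × 1.148⁸ = 18.8 × 3.01672 ≈ 56.71

56.71px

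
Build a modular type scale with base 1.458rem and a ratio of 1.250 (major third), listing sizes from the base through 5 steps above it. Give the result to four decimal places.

Step 0: 1.458rem
Step 1: 1.458 × 1.250 = 1.8225
Step 2: 1.458 × 1.250² = 2.2781
Step 3: 1.458 × 1.250³ = 2.8477
Step 4: 1.458 × 1.250⁴ = 3.5596
Step 5: 1.458 × 1.250⁵ = 4.4495

1.4580rem, 1.8225rem, 2.2781rem, 2.8477rem, 3.5596rem, 4.4495rem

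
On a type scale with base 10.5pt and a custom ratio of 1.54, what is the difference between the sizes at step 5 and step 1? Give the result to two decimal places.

Step 1: 10.5 × 1.54 = 16.1700pt
Step 5: 10.5 × 1.54⁵ = 90.9479pt
Difference: 90.9479 − 16.1700 = 74.7779pt

74.78pt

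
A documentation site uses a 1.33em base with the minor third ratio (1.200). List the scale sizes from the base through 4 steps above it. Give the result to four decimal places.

1.3300em, 1.5960em, 1.9152em, 2.2982em, 2.7579em

Step 0: 1.33em
Step 1: 1.33 × 1.200 = 1.5960
Step 2: 1.33 × 1.200² = 1.9152
Step 3: 1.33 × 1.200³ = 2.2982
Step 4: 1.33 × 1.200⁴ = 2.7579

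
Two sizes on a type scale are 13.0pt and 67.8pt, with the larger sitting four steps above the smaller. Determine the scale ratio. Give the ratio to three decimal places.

The ratio satisfies 13.0 × r⁴ = 67.8, so r = (67.8 / 13.0)^(1/4).
r = 5.2154^(1/4) ≈ 1.5112

1.511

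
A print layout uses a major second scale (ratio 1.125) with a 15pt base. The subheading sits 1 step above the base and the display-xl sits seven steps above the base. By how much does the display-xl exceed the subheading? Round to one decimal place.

Step 1: 15.0 × 1.125 = 16.875pt
Step 7: 15.0 × 1.125⁷ = 34.210pt
Difference: 34.210 − 16.875 = 17.335pt

17.3pt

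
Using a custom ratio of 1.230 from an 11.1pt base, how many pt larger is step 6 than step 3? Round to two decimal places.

17.78pt

Step 3: 11.1 × 1.230³ = 20.6556pt
Step 6: 11.1 × 1.230⁶ = 38.4374pt
Difference: 38.4374 − 20.6556 = 17.7818pt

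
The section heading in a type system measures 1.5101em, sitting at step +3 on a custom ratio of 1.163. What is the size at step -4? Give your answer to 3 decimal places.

1.5101 ÷ 1.163⁷ = 1.5101 ÷ 2.87778 ≈ 0.525

0.525em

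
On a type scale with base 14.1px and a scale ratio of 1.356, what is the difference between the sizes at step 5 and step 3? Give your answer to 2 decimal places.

Step 3: 14.1 × 1.356³ = 35.1559px
Step 5: 14.1 × 1.356⁵ = 64.6424px
Difference: 64.6424 − 35.1559 = 29.4865px

29.49px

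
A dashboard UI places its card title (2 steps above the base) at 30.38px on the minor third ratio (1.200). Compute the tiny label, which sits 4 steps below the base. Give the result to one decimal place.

30.38 ÷ 1.200⁶ = 30.38 ÷ 2.98598 ≈ 10.174

10.2px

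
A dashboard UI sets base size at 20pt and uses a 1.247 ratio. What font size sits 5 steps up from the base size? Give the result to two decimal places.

20.0 × 1.247⁵ = 20.0 × 3.01531 ≈ 60.31

60.31pt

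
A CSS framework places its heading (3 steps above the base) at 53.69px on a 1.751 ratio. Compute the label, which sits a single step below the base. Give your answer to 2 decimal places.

5.71px

53.69 ÷ 1.751⁴ = 53.69 ÷ 9.40036 ≈ 5.711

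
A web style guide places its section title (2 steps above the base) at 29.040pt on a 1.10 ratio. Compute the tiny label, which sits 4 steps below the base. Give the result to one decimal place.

29.040 ÷ 1.10⁶ = 29.040 ÷ 1.77156 ≈ 16.392

16.4pt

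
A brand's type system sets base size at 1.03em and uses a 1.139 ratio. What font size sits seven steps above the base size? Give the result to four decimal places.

2.5616em

1.03 × 1.139⁷ = 1.03 × 2.48694 ≈ 2.5616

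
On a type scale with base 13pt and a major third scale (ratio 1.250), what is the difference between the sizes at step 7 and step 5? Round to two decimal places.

22.32pt

Step 5: 13.0 × 1.250⁵ = 39.6729pt
Step 7: 13.0 × 1.250⁷ = 61.9888pt
Difference: 61.9888 − 39.6729 = 22.3159pt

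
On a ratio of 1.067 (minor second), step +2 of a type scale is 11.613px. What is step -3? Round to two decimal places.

8.40px

Moving from step +2 to step -3 is 5 steps down, so divide by r⁵.
11.613 ÷ 1.067⁵ = 11.613 ÷ 1.38300 ≈ 8.397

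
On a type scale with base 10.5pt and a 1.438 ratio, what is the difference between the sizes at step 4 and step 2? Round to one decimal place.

Step 2: 10.5 × 1.438² = 21.712pt
Step 4: 10.5 × 1.438⁴ = 44.898pt
Difference: 44.898 − 21.712 = 23.186pt

23.2pt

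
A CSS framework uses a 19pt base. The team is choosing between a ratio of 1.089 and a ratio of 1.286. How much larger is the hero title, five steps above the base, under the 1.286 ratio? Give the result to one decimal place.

37.7pt

At 1.089: 19.0 × 1.089⁵ = 29.100pt
At 1.286: 19.0 × 1.286⁵ = 66.828pt
Difference: 66.828 − 29.100 = 37.728pt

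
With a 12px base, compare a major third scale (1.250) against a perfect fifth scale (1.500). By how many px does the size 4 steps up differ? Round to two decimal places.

Major third: 12.0 × 1.250⁴ = 29.2969px
Perfect fifth: 12.0 × 1.500⁴ = 60.7500px
Difference: 60.7500 − 29.2969 = 31.4531px

31.45px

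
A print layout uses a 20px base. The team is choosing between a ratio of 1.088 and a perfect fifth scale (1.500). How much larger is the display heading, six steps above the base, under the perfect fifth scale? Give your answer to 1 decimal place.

194.6px

At 1.088: 20.0 × 1.088⁶ = 33.174px
Perfect fifth: 20.0 × 1.500⁶ = 227.812px
Difference: 227.812 − 33.174 = 194.638px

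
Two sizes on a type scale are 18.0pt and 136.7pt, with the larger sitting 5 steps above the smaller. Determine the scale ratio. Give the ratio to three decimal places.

1.500

r⁵ = 136.7 / 18.0, so r = (136.7/18.0)^(1/5).
r = 7.5944^(1/5) ≈ 1.5000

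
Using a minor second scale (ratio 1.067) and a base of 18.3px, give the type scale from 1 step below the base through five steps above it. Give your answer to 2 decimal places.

17.15px, 18.30px, 19.53px, 20.83px, 22.23px, 23.72px, 25.31px

Step -1: 18.3 ÷ 1.067 = 17.15
Step 0: 18.3px
Step 1: 18.3 × 1.067 = 19.53
Step 2: 18.3 × 1.067² = 20.83
Step 3: 18.3 × 1.067³ = 22.23
Step 4: 18.3 × 1.067⁴ = 23.72
Step 5: 18.3 × 1.067⁵ = 25.31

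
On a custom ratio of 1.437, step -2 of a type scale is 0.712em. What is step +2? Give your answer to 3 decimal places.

0.712 × 1.437⁴ = 0.712 × 4.26410 ≈ 3.036

3.036em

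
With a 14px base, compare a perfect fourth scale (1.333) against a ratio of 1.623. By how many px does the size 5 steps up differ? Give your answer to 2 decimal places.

98.74px

Perfect fourth: 14.0 × 1.333⁵ = 58.9222px
At 1.623: 14.0 × 1.623⁵ = 157.6597px
Difference: 157.6597 − 58.9222 = 98.7375px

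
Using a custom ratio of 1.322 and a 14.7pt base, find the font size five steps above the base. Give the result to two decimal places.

14.7 × 1.322⁵ = 14.7 × 4.03792 ≈ 59.36

59.36pt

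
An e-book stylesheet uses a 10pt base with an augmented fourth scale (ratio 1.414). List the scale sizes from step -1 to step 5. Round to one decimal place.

7.1pt, 10.0pt, 14.1pt, 20.0pt, 28.3pt, 40.0pt, 56.5pt

Step -1: 10.0 ÷ 1.414 = 7.1
Step 0: 10pt
Step 1: 10.0 × 1.414 = 14.1
Step 2: 10.0 × 1.414² = 20.0
Step 3: 10.0 × 1.414³ = 28.3
Step 4: 10.0 × 1.414⁴ = 40.0
Step 5: 10.0 × 1.414⁵ = 56.5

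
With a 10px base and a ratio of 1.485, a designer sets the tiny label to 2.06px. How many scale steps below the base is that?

1.485ⁿ = 10 / 2.06 = 4.8544
n = ln(4.8544) / ln(1.485) = 1.5799 / 0.3954 ≈ 4.00

4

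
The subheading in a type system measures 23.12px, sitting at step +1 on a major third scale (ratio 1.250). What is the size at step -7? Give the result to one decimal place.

The gap is -7 − (1) = -8 steps, so the factor is 1.250^-8.
23.12 ÷ 1.250⁸ = 23.12 ÷ 5.96046 ≈ 3.879

3.9px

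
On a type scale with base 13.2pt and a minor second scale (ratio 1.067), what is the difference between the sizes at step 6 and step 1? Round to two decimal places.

Step 1: 13.2 × 1.067 = 14.0844pt
Step 6: 13.2 × 1.067⁶ = 19.4787pt
Difference: 19.4787 − 14.0844 = 5.3943pt

5.39pt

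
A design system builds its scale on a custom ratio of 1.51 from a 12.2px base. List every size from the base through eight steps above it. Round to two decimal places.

12.20px, 18.42px, 27.82px, 42.00px, 63.43px, 95.77px, 144.62px, 218.37px, 329.74px

Step 0: 12.2px
Step 1: 12.2 × 1.51 = 18.42
Step 2: 12.2 × 1.51² = 27.82
Step 3: 12.2 × 1.51³ = 42.00
Step 4: 12.2 × 1.51⁴ = 63.43
Step 5: 12.2 × 1.51⁵ = 95.77
Step 6: 12.2 × 1.51⁶ = 144.62
Step 7: 12.2 × 1.51⁷ = 218.37
Step 8: 12.2 × 1.51⁸ = 329.74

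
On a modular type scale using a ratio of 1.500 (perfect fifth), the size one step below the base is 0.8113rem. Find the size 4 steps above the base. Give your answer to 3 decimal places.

0.8113 × 1.500⁵ = 0.8113 × 7.59375 ≈ 6.161

6.161rem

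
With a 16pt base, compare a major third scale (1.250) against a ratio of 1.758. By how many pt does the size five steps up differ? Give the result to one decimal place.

219.8pt

Major third: 16.0 × 1.250⁵ = 48.828pt
At 1.758: 16.0 × 1.758⁵ = 268.667pt
Difference: 268.667 − 48.828 = 219.839pt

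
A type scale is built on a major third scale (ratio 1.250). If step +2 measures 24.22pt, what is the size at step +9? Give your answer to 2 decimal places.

115.49pt

Moving from step +2 to step +9 is 7 steps up, so multiply by r⁷.
24.22 × 1.250⁷ = 24.22 × 4.76837 ≈ 115.490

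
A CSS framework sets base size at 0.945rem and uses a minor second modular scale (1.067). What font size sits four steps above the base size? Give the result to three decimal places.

Every step multiplies by the scale ratio.
0.945 × 1.067⁴ = 0.945 × 1.29616 ≈ 1.225

1.225rem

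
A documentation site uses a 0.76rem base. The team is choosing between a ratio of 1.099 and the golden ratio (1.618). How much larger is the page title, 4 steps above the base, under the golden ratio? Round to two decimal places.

4.10rem

At 1.099: 0.76 × 1.099⁴ = 1.1087rem
Golden ratio: 0.76 × 1.618⁴ = 5.2087rem
Difference: 5.2087 − 1.1087 = 4.1000rem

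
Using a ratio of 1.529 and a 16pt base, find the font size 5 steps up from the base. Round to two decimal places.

Every step multiplies by the scale ratio.
16.0 × 1.529⁵ = 16.0 × 8.35675 ≈ 133.71

133.71pt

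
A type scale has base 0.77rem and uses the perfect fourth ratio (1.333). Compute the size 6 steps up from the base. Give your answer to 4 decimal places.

4.3199rem

0.77 × 1.333⁶ = 0.77 × 5.61023 ≈ 4.3199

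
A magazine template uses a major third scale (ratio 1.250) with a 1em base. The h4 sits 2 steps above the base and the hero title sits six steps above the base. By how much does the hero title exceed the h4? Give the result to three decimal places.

Step 2: 1.0 × 1.250² = 1.56250em
Step 6: 1.0 × 1.250⁶ = 3.81470em
Difference: 3.81470 − 1.56250 = 2.25220em

2.252em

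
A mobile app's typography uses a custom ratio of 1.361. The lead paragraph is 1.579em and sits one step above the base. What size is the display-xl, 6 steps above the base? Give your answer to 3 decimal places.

1.579 × 1.361⁵ = 1.579 × 4.66972 ≈ 7.373

7.373em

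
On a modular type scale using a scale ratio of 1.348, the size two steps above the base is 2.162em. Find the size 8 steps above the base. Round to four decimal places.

12.9716em

2.162 × 1.348⁶ = 2.162 × 5.99984 ≈ 12.9716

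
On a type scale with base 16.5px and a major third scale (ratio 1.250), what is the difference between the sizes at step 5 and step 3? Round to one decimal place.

Step 3: 16.5 × 1.250³ = 32.227px
Step 5: 16.5 × 1.250⁵ = 50.354px
Difference: 50.354 − 32.227 = 18.127px

18.1px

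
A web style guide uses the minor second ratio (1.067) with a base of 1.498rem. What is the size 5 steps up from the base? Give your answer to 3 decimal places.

2.072rem

1.498 × 1.067⁵ = 1.498 × 1.38300 ≈ 2.072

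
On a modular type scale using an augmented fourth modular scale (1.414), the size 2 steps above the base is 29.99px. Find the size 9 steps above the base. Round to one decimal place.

The gap is 9 − (2) = 7 steps, so the factor is 1.414^7.
29.99 × 1.414⁷ = 29.99 × 11.30175 ≈ 338.940

338.9px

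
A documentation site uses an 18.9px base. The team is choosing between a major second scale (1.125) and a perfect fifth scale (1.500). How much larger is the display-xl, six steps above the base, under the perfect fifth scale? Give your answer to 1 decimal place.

177.0px

Major second: 18.9 × 1.125⁶ = 38.316px
Perfect fifth: 18.9 × 1.500⁶ = 215.283px
Difference: 215.283 − 38.316 = 176.967px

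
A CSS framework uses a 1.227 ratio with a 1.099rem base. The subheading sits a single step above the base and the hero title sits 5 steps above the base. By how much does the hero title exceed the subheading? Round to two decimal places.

Step 1: 1.099 × 1.227 = 1.3485rem
Step 5: 1.099 × 1.227⁵ = 3.0565rem
Difference: 3.0565 − 1.3485 = 1.7080rem

1.71rem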